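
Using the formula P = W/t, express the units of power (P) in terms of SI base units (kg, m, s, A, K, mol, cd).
Units of each symbol in P = W/t:
  W (work): kg·m²/s²
  t (time): s  → in the denominator, contributes 1/s

Multiplying the contributions: [kg·m²/s²] · [1/s]
Adding exponents of each base unit: kg: 1, m: 2, s: -3
SI base units of power: kg·m²/s³

Answer: kg·m²/s³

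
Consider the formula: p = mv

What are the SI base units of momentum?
Units of each symbol in p = mv:
  m (mass): kg
  v (velocity): m/s

Multiplying the contributions: [kg] · [m/s]
Adding exponents of each base unit: kg: 1, m: 1, s: -1
SI base units of momentum: kg·m/s

Answer: kg·m/s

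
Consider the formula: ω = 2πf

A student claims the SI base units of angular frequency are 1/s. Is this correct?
Units of each symbol in ω = 2πf:
  f (frequency): 1/s
  The factor 2π is dimensionless.

Multiplying the contributions: [1/s]
Adding exponents of each base unit: s: -1
SI base units of angular frequency: 1/s

The claimed units 1/s match the derived units, so the claim is correct.

Answer: Yes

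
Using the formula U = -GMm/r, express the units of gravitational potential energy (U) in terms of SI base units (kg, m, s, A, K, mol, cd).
Units of each symbol in U = -GMm/r:
  G (gravitational constant): m³/(kg·s²)
  M (mass): kg
  m (mass): kg
  r (distance): m  → in the denominator, contributes 1/m
  The minus sign does not affect the units.

Multiplying the contributions: [m³/(kg·s²)] · [kg] · [kg] · [1/m]
Adding exponents of each base unit: kg: 1, m: 2, s: -2
SI base units of gravitational potential energy: kg·m²/s²

Answer: kg·m²/s²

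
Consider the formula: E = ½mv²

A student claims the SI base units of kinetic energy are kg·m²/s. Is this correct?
Units of each symbol in E = ½mv²:
  m (mass): kg
  v (speed): m/s  → to the power 2, contributes m²/s²
  The factor ½ is dimensionless.

Multiplying the contributions: [kg] · [m²/s²]
Adding exponents of each base unit: kg: 1, m: 2, s: -2
SI base units of kinetic energy: kg·m²/s²

The claimed units kg·m²/s (exponents kg: 1, m: 2, s: -1) do not match the derived units kg·m²/s² (exponents kg: 1, m: 2, s: -2), so the claim is incorrect.

Answer: No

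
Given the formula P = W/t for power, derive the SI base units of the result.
Units of each symbol in P = W/t:
  W (work): kg·m²/s²
  t (time): s  → in the denominator, contributes 1/s

Multiplying the contributions: [kg·m²/s²] · [1/s]
Adding exponents of each base unit: kg: 1, m: 2, s: -3
SI base units of power: kg·m²/s³

Answer: kg·m²/s³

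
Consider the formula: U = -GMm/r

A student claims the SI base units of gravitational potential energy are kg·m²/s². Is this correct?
Units of each symbol in U = -GMm/r:
  G (gravitational constant): m³/(kg·s²)
  M (mass): kg
  m (mass): kg
  r (distance): m  → in the denominator, contributes 1/m
  The minus sign does not affect the units.

Multiplying the contributions: [m³/(kg·s²)] · [kg] · [kg] · [1/m]
Adding exponents of each base unit: kg: 1, m: 2, s: -2
SI base units of gravitational potential energy: kg·m²/s²

The claimed units kg·m²/s² match the derived units, so the claim is correct.

Answer: Yes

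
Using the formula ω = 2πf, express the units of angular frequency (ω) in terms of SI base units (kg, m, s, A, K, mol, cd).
Units of each symbol in ω = 2πf:
  f (frequency): 1/s
  The factor 2π is dimensionless.

Multiplying the contributions: [1/s]
Adding exponents of each base unit: s: -1
SI base units of angular frequency: 1/s

Answer: 1/s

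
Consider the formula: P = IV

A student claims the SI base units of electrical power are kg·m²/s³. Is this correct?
Units of each symbol in P = IV:
  I (current): A
  V (voltage, in volts): kg·m²/(s³·A)

Multiplying the contributions: [A] · [kg·m²/(s³·A)]
Adding exponents of each base unit: kg: 1, m: 2, s: -3
SI base units of electrical power: kg·m²/s³

The claimed units kg·m²/s³ match the derived units, so the claim is correct.

Answer: Yes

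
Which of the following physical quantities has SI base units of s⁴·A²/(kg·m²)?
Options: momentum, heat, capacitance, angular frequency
Checking the SI base units of each option:
  momentum (p = mv): kg·m/s  ✗
  heat (Q = mcΔT): kg·m²/s²  ✗
  capacitance (C = Q/V): s⁴·A²/(kg·m²)  ✓ matches
  angular frequency (ω = 2πf): 1/s  ✗

Only capacitance has units s⁴·A²/(kg·m²).

Answer: capacitance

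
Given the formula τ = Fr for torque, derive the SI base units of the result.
Units of each symbol in τ = Fr:
  F (force): kg·m/s²
  r (lever arm): m

Multiplying the contributions: [kg·m/s²] · [m]
Adding exponents of each base unit: kg: 1, m: 2, s: -2
SI base units of torque: kg·m²/s²

Answer: kg·m²/s²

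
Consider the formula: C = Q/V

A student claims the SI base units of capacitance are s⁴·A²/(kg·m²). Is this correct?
Units of each symbol in C = Q/V:
  Q (charge, in coulombs): s·A
  V (voltage, in volts): kg·m²/(s³·A)  → in the denominator, contributes s³·A/(kg·m²)

Multiplying the contributions: [s·A] · [s³·A/(kg·m²)]
Adding exponents of each base unit: kg: -1, m: -2, s: 4, A: 2
SI base units of capacitance: s⁴·A²/(kg·m²)

The claimed units s⁴·A²/(kg·m²) match the derived units, so the claim is correct.

Answer: Yes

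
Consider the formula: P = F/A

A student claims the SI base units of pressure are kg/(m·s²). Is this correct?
Units of each symbol in P = F/A:
  F (force): kg·m/s²
  A (area): m²  → in the denominator, contributes 1/m²

Multiplying the contributions: [kg·m/s²] · [1/m²]
Adding exponents of each base unit: kg: 1, m: -1, s: -2
SI base units of pressure: kg/(m·s²)

The claimed units kg/(m·s²) match the derived units, so the claim is correct.

Answer: Yes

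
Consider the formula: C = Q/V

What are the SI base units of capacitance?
Units of each symbol in C = Q/V:
  Q (charge, in coulombs): s·A
  V (voltage, in volts): kg·m²/(s³·A)  → in the denominator, contributes s³·A/(kg·m²)

Multiplying the contributions: [s·A] · [s³·A/(kg·m²)]
Adding exponents of each base unit: kg: -1, m: -2, s: 4, A: 2
SI base units of capacitance: s⁴·A²/(kg·m²)

Answer: s⁴·A²/(kg·m²)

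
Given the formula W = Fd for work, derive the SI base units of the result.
Units of each symbol in W = Fd:
  F (force): kg·m/s²
  d (displacement): m

Multiplying the contributions: [kg·m/s²] · [m]
Adding exponents of each base unit: kg: 1, m: 2, s: -2
SI base units of work: kg·m²/s²

Answer: kg·m²/s²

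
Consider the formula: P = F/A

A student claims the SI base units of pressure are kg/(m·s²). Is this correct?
Units of each symbol in P = F/A:
  F (force): kg·m/s²
  A (area): m²  → in the denominator, contributes 1/m²

Multiplying the contributions: [kg·m/s²] · [1/m²]
Adding exponents of each base unit: kg: 1, m: -1, s: -2
SI base units of pressure: kg/(m·s²)

The claimed units kg/(m·s²) match the derived units, so the claim is correct.

Answer: Yes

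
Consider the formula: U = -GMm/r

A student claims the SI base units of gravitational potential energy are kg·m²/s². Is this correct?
Units of each symbol in U = -GMm/r:
  G (gravitational constant): m³/(kg·s²)
  M (mass): kg
  m (mass): kg
  r (distance): m  → in the denominator, contributes 1/m
  The minus sign does not affect the units.

Multiplying the contributions: [m³/(kg·s²)] · [kg] · [kg] · [1/m]
Adding exponents of each base unit: kg: 1, m: 2, s: -2
SI base units of gravitational potential energy: kg·m²/s²

The claimed units kg·m²/s² match the derived units, so the claim is correct.

Answer: Yes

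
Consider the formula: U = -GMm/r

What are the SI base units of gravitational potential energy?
Units of each symbol in U = -GMm/r:
  G (gravitational constant): m³/(kg·s²)
  M (mass): kg
  m (mass): kg
  r (distance): m  → in the denominator, contributes 1/m
  The minus sign does not affect the units.

Multiplying the contributions: [m³/(kg·s²)] · [kg] · [kg] · [1/m]
Adding exponents of each base unit: kg: 1, m: 2, s: -2
SI base units of gravitational potential energy: kg·m²/s²

Answer: kg·m²/s²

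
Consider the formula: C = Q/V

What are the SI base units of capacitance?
Units of each symbol in C = Q/V:
  Q (charge, in coulombs): s·A
  V (voltage, in volts): kg·m²/(s³·A)  → in the denominator, contributes s³·A/(kg·m²)

Multiplying the contributions: [s·A] · [s³·A/(kg·m²)]
Adding exponents of each base unit: kg: -1, m: -2, s: 4, A: 2
SI base units of capacitance: s⁴·A²/(kg·m²)

Answer: s⁴·A²/(kg·m²)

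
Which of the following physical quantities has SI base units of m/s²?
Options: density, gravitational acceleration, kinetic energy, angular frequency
Checking the SI base units of each option:
  density (ρ = m/V): kg/m³  ✗
  gravitational acceleration (g = GM/r²): m/s²  ✓ matches
  kinetic energy (E = ½mv²): kg·m²/s²  ✗
  angular frequency (ω = 2πf): 1/s  ✗

Only gravitational acceleration has units m/s².

Answer: gravitational acceleration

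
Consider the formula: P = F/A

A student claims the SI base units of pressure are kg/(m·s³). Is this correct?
Units of each symbol in P = F/A:
  F (force): kg·m/s²
  A (area): m²  → in the denominator, contributes 1/m²

Multiplying the contributions: [kg·m/s²] · [1/m²]
Adding exponents of each base unit: kg: 1, m: -1, s: -2
SI base units of pressure: kg/(m·s²)

The claimed units kg/(m·s³) (exponents kg: 1, m: -1, s: -3) do not match the derived units kg/(m·s²) (exponents kg: 1, m: -1, s: -2), so the claim is incorrect.

Answer: No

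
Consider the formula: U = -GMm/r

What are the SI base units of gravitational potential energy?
Units of each symbol in U = -GMm/r:
  G (gravitational constant): m³/(kg·s²)
  M (mass): kg
  m (mass): kg
  r (distance): m  → in the denominator, contributes 1/m
  The minus sign does not affect the units.

Multiplying the contributions: [m³/(kg·s²)] · [kg] · [kg] · [1/m]
Adding exponents of each base unit: kg: 1, m: 2, s: -2
SI base units of gravitational potential energy: kg·m²/s²

Answer: kg·m²/s²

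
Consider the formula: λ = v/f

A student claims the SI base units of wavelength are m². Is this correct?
Units of each symbol in λ = v/f:
  v (wave speed): m/s
  f (frequency): 1/s  → in the denominator, contributes s

Multiplying the contributions: [m/s] · [s]
Adding exponents of each base unit: m: 1
SI base units of wavelength: m

The claimed units m² (exponents m: 2) do not match the derived units m (exponents m: 1), so the claim is incorrect.

Answer: No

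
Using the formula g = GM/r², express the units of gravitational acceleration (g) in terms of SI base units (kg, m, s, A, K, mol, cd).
Units of each symbol in g = GM/r²:
  G (gravitational constant): m³/(kg·s²)
  M (mass): kg
  r (distance): m  → to the power 2 in the denominator, contributes 1/m²

Multiplying the contributions: [m³/(kg·s²)] · [kg] · [1/m²]
Adding exponents of each base unit: m: 1, s: -2
SI base units of gravitational acceleration: m/s²

Answer: m/s²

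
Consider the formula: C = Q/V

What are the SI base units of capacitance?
Units of each symbol in C = Q/V:
  Q (charge, in coulombs): s·A
  V (voltage, in volts): kg·m²/(s³·A)  → in the denominator, contributes s³·A/(kg·m²)

Multiplying the contributions: [s·A] · [s³·A/(kg·m²)]
Adding exponents of each base unit: kg: -1, m: -2, s: 4, A: 2
SI base units of capacitance: s⁴·A²/(kg·m²)

Answer: s⁴·A²/(kg·m²)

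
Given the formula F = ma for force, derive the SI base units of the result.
Units of each symbol in F = ma:
  m (mass): kg
  a (acceleration): m/s²

Multiplying the contributions: [kg] · [m/s²]
Adding exponents of each base unit: kg: 1, m: 1, s: -2
SI base units of force: kg·m/s²

Answer: kg·m/s²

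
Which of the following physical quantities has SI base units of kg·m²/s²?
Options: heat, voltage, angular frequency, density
Checking the SI base units of each option:
  heat (Q = mcΔT): kg·m²/s²  ✓ matches
  voltage (V = IR): kg·m²/(s³·A)  ✗
  angular frequency (ω = 2πf): 1/s  ✗
  density (ρ = m/V): kg/m³  ✗

Only heat has units kg·m²/s².

Answer: heat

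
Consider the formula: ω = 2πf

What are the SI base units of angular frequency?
Units of each symbol in ω = 2πf:
  f (frequency): 1/s
  The factor 2π is dimensionless.

Multiplying the contributions: [1/s]
Adding exponents of each base unit: s: -1
SI base units of angular frequency: 1/s

Answer: 1/s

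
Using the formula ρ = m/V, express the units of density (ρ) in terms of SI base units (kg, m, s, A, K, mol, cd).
Units of each symbol in ρ = m/V:
  m (mass): kg
  V (volume): m³  → in the denominator, contributes 1/m³

Multiplying the contributions: [kg] · [1/m³]
Adding exponents of each base unit: kg: 1, m: -3
SI base units of density: kg/m³

Answer: kg/m³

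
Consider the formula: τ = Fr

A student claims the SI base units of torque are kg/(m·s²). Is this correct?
Units of each symbol in τ = Fr:
  F (force): kg·m/s²
  r (lever arm): m

Multiplying the contributions: [kg·m/s²] · [m]
Adding exponents of each base unit: kg: 1, m: 2, s: -2
SI base units of torque: kg·m²/s²

The claimed units kg/(m·s²) (exponents kg: 1, m: -1, s: -2) do not match the derived units kg·m²/s² (exponents kg: 1, m: 2, s: -2), so the claim is incorrect.

Answer: No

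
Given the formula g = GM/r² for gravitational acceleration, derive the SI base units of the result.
Units of each symbol in g = GM/r²:
  G (gravitational constant): m³/(kg·s²)
  M (mass): kg
  r (distance): m  → to the power 2 in the denominator, contributes 1/m²

Multiplying the contributions: [m³/(kg·s²)] · [kg] · [1/m²]
Adding exponents of each base unit: m: 1, s: -2
SI base units of gravitational acceleration: m/s²

Answer: m/s²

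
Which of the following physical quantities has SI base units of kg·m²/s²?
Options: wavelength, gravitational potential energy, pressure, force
Checking the SI base units of each option:
  wavelength (λ = v/f): m  ✗
  gravitational potential energy (U = -GMm/r): kg·m²/s²  ✓ matches
  pressure (P = F/A): kg/(m·s²)  ✗
  force (F = ma): kg·m/s²  ✗

Only gravitational potential energy has units kg·m²/s².

Answer: gravitational potential energy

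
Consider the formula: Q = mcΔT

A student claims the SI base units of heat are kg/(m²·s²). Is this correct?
Units of each symbol in Q = mcΔT:
  m (mass): kg
  c (specific heat capacity, in J/(kg·K)): m²/(s²·K)
  ΔT (temperature change): K

Multiplying the contributions: [kg] · [m²/(s²·K)] · [K]
Adding exponents of each base unit: kg: 1, m: 2, s: -2
SI base units of heat: kg·m²/s²

The claimed units kg/(m²·s²) (exponents kg: 1, m: -2, s: -2) do not match the derived units kg·m²/s² (exponents kg: 1, m: 2, s: -2), so the claim is incorrect.

Answer: No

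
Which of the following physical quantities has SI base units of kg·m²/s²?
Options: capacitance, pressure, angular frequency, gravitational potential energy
Checking the SI base units of each option:
  capacitance (C = Q/V): s⁴·A²/(kg·m²)  ✗
  pressure (P = F/A): kg/(m·s²)  ✗
  angular frequency (ω = 2πf): 1/s  ✗
  gravitational potential energy (U = -GMm/r): kg·m²/s²  ✓ matches

Only gravitational potential energy has units kg·m²/s².

Answer: gravitational potential energy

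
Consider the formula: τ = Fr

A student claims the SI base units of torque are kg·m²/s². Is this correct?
Units of each symbol in τ = Fr:
  F (force): kg·m/s²
  r (lever arm): m

Multiplying the contributions: [kg·m/s²] · [m]
Adding exponents of each base unit: kg: 1, m: 2, s: -2
SI base units of torque: kg·m²/s²

The claimed units kg·m²/s² match the derived units, so the claim is correct.

Answer: Yes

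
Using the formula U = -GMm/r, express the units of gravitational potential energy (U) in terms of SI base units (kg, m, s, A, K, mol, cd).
Units of each symbol in U = -GMm/r:
  G (gravitational constant): m³/(kg·s²)
  M (mass): kg
  m (mass): kg
  r (distance): m  → in the denominator, contributes 1/m
  The minus sign does not affect the units.

Multiplying the contributions: [m³/(kg·s²)] · [kg] · [kg] · [1/m]
Adding exponents of each base unit: kg: 1, m: 2, s: -2
SI base units of gravitational potential energy: kg·m²/s²

Answer: kg·m²/s²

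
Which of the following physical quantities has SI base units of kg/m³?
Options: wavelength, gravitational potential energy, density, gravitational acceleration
Checking the SI base units of each option:
  wavelength (λ = v/f): m  ✗
  gravitational potential energy (U = -GMm/r): kg·m²/s²  ✗
  density (ρ = m/V): kg/m³  ✓ matches
  gravitational acceleration (g = GM/r²): m/s²  ✗

Only density has units kg/m³.

Answer: density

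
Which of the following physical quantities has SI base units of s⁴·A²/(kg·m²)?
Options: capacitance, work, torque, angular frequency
Checking the SI base units of each option:
  capacitance (C = Q/V): s⁴·A²/(kg·m²)  ✓ matches
  work (W = Fd): kg·m²/s²  ✗
  torque (τ = Fr): kg·m²/s²  ✗
  angular frequency (ω = 2πf): 1/s  ✗

Only capacitance has units s⁴·A²/(kg·m²).

Answer: capacitance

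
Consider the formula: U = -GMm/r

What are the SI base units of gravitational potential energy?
Units of each symbol in U = -GMm/r:
  G (gravitational constant): m³/(kg·s²)
  M (mass): kg
  m (mass): kg
  r (distance): m  → in the denominator, contributes 1/m
  The minus sign does not affect the units.

Multiplying the contributions: [m³/(kg·s²)] · [kg] · [kg] · [1/m]
Adding exponents of each base unit: kg: 1, m: 2, s: -2
SI base units of gravitational potential energy: kg·m²/s²

Answer: kg·m²/s²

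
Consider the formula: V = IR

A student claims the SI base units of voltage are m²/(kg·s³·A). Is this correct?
Units of each symbol in V = IR:
  I (current): A
  R (resistance, in ohms): kg·m²/(s³·A²)

Multiplying the contributions: [A] · [kg·m²/(s³·A²)]
Adding exponents of each base unit: kg: 1, m: 2, s: -3, A: -1
SI base units of voltage: kg·m²/(s³·A)

The claimed units m²/(kg·s³·A) (exponents kg: -1, m: 2, s: -3, A: -1) do not match the derived units kg·m²/(s³·A) (exponents kg: 1, m: 2, s: -3, A: -1), so the claim is incorrect.

Answer: No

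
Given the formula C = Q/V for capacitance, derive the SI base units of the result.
Units of each symbol in C = Q/V:
  Q (charge, in coulombs): s·A
  V (voltage, in volts): kg·m²/(s³·A)  → in the denominator, contributes s³·A/(kg·m²)

Multiplying the contributions: [s·A] · [s³·A/(kg·m²)]
Adding exponents of each base unit: kg: -1, m: -2, s: 4, A: 2
SI base units of capacitance: s⁴·A²/(kg·m²)

Answer: s⁴·A²/(kg·m²)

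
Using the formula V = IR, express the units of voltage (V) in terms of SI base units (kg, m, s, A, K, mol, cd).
Units of each symbol in V = IR:
  I (current): A
  R (resistance, in ohms): kg·m²/(s³·A²)

Multiplying the contributions: [A] · [kg·m²/(s³·A²)]
Adding exponents of each base unit: kg: 1, m: 2, s: -3, A: -1
SI base units of voltage: kg·m²/(s³·A)

Answer: kg·m²/(s³·A)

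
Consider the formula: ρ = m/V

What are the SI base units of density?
Units of each symbol in ρ = m/V:
  m (mass): kg
  V (volume): m³  → in the denominator, contributes 1/m³

Multiplying the contributions: [kg] · [1/m³]
Adding exponents of each base unit: kg: 1, m: -3
SI base units of density: kg/m³

Answer: kg/m³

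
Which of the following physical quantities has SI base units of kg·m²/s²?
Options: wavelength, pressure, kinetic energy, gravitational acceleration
Checking the SI base units of each option:
  wavelength (λ = v/f): m  ✗
  pressure (P = F/A): kg/(m·s²)  ✗
  kinetic energy (E = ½mv²): kg·m²/s²  ✓ matches
  gravitational acceleration (g = GM/r²): m/s²  ✗

Only kinetic energy has units kg·m²/s².

Answer: kinetic energy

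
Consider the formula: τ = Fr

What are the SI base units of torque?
Units of each symbol in τ = Fr:
  F (force): kg·m/s²
  r (lever arm): m

Multiplying the contributions: [kg·m/s²] · [m]
Adding exponents of each base unit: kg: 1, m: 2, s: -2
SI base units of torque: kg·m²/s²

Answer: kg·m²/s²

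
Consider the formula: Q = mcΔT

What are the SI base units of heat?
Units of each symbol in Q = mcΔT:
  m (mass): kg
  c (specific heat capacity, in J/(kg·K)): m²/(s²·K)
  ΔT (temperature change): K

Multiplying the contributions: [kg] · [m²/(s²·K)] · [K]
Adding exponents of each base unit: kg: 1, m: 2, s: -2
SI base units of heat: kg·m²/s²

Answer: kg·m²/s²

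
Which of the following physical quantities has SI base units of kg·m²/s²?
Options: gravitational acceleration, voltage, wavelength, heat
Checking the SI base units of each option:
  gravitational acceleration (g = GM/r²): m/s²  ✗
  voltage (V = IR): kg·m²/(s³·A)  ✗
  wavelength (λ = v/f): m  ✗
  heat (Q = mcΔT): kg·m²/s²  ✓ matches

Only heat has units kg·m²/s².

Answer: heat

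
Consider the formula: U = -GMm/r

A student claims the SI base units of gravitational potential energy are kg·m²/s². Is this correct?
Units of each symbol in U = -GMm/r:
  G (gravitational constant): m³/(kg·s²)
  M (mass): kg
  m (mass): kg
  r (distance): m  → in the denominator, contributes 1/m
  The minus sign does not affect the units.

Multiplying the contributions: [m³/(kg·s²)] · [kg] · [kg] · [1/m]
Adding exponents of each base unit: kg: 1, m: 2, s: -2
SI base units of gravitational potential energy: kg·m²/s²

The claimed units kg·m²/s² match the derived units, so the claim is correct.

Answer: Yes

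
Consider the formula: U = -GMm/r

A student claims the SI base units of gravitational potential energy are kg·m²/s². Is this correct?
Units of each symbol in U = -GMm/r:
  G (gravitational constant): m³/(kg·s²)
  M (mass): kg
  m (mass): kg
  r (distance): m  → in the denominator, contributes 1/m
  The minus sign does not affect the units.

Multiplying the contributions: [m³/(kg·s²)] · [kg] · [kg] · [1/m]
Adding exponents of each base unit: kg: 1, m: 2, s: -2
SI base units of gravitational potential energy: kg·m²/s²

The claimed units kg·m²/s² match the derived units, so the claim is correct.

Answer: Yes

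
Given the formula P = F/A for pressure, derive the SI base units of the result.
Units of each symbol in P = F/A:
  F (force): kg·m/s²
  A (area): m²  → in the denominator, contributes 1/m²

Multiplying the contributions: [kg·m/s²] · [1/m²]
Adding exponents of each base unit: kg: 1, m: -1, s: -2
SI base units of pressure: kg/(m·s²)

Answer: kg/(m·s²)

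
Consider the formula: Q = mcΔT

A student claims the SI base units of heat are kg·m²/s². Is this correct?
Units of each symbol in Q = mcΔT:
  m (mass): kg
  c (specific heat capacity, in J/(kg·K)): m²/(s²·K)
  ΔT (temperature change): K

Multiplying the contributions: [kg] · [m²/(s²·K)] · [K]
Adding exponents of each base unit: kg: 1, m: 2, s: -2
SI base units of heat: kg·m²/s²

The claimed units kg·m²/s² match the derived units, so the claim is correct.

Answer: Yes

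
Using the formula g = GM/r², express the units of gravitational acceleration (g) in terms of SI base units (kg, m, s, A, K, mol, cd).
Units of each symbol in g = GM/r²:
  G (gravitational constant): m³/(kg·s²)
  M (mass): kg
  r (distance): m  → to the power 2 in the denominator, contributes 1/m²

Multiplying the contributions: [m³/(kg·s²)] · [kg] · [1/m²]
Adding exponents of each base unit: m: 1, s: -2
SI base units of gravitational acceleration: m/s²

Answer: m/s²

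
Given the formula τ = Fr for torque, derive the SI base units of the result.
Units of each symbol in τ = Fr:
  F (force): kg·m/s²
  r (lever arm): m

Multiplying the contributions: [kg·m/s²] · [m]
Adding exponents of each base unit: kg: 1, m: 2, s: -2
SI base units of torque: kg·m²/s²

Answer: kg·m²/s²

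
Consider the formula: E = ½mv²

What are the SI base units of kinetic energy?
Units of each symbol in E = ½mv²:
  m (mass): kg
  v (speed): m/s  → to the power 2, contributes m²/s²
  The factor ½ is dimensionless.

Multiplying the contributions: [kg] · [m²/s²]
Adding exponents of each base unit: kg: 1, m: 2, s: -2
SI base units of kinetic energy: kg·m²/s²

Answer: kg·m²/s²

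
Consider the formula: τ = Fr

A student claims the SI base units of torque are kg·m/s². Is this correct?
Units of each symbol in τ = Fr:
  F (force): kg·m/s²
  r (lever arm): m

Multiplying the contributions: [kg·m/s²] · [m]
Adding exponents of each base unit: kg: 1, m: 2, s: -2
SI base units of torque: kg·m²/s²

The claimed units kg·m/s² (exponents kg: 1, m: 1, s: -2) do not match the derived units kg·m²/s² (exponents kg: 1, m: 2, s: -2), so the claim is incorrect.

Answer: No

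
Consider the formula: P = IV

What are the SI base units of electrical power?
Units of each symbol in P = IV:
  I (current): A
  V (voltage, in volts): kg·m²/(s³·A)

Multiplying the contributions: [A] · [kg·m²/(s³·A)]
Adding exponents of each base unit: kg: 1, m: 2, s: -3
SI base units of electrical power: kg·m²/s³

Answer: kg·m²/s³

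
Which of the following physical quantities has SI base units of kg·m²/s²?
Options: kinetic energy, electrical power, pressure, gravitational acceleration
Checking the SI base units of each option:
  kinetic energy (E = ½mv²): kg·m²/s²  ✓ matches
  electrical power (P = IV): kg·m²/s³  ✗
  pressure (P = F/A): kg/(m·s²)  ✗
  gravitational acceleration (g = GM/r²): m/s²  ✗

Only kinetic energy has units kg·m²/s².

Answer: kinetic energy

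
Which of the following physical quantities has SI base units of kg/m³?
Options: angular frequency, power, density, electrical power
Checking the SI base units of each option:
  angular frequency (ω = 2πf): 1/s  ✗
  power (P = W/t): kg·m²/s³  ✗
  density (ρ = m/V): kg/m³  ✓ matches
  electrical power (P = IV): kg·m²/s³  ✗

Only density has units kg/m³.

Answer: density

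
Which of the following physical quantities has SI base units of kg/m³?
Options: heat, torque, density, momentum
Checking the SI base units of each option:
  heat (Q = mcΔT): kg·m²/s²  ✗
  torque (τ = Fr): kg·m²/s²  ✗
  density (ρ = m/V): kg/m³  ✓ matches
  momentum (p = mv): kg·m/s  ✗

Only density has units kg/m³.

Answer: density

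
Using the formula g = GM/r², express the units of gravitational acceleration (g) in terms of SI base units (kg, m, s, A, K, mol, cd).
Units of each symbol in g = GM/r²:
  G (gravitational constant): m³/(kg·s²)
  M (mass): kg
  r (distance): m  → to the power 2 in the denominator, contributes 1/m²

Multiplying the contributions: [m³/(kg·s²)] · [kg] · [1/m²]
Adding exponents of each base unit: m: 1, s: -2
SI base units of gravitational acceleration: m/s²

Answer: m/s²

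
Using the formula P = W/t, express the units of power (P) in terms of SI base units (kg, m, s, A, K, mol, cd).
Units of each symbol in P = W/t:
  W (work): kg·m²/s²
  t (time): s  → in the denominator, contributes 1/s

Multiplying the contributions: [kg·m²/s²] · [1/s]
Adding exponents of each base unit: kg: 1, m: 2, s: -3
SI base units of power: kg·m²/s³

Answer: kg·m²/s³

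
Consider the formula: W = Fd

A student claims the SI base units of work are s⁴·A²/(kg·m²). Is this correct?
Units of each symbol in W = Fd:
  F (force): kg·m/s²
  d (displacement): m

Multiplying the contributions: [kg·m/s²] · [m]
Adding exponents of each base unit: kg: 1, m: 2, s: -2
SI base units of work: kg·m²/s²

The claimed units s⁴·A²/(kg·m²) (exponents kg: -1, m: -2, s: 4, A: 2) do not match the derived units kg·m²/s² (exponents kg: 1, m: 2, s: -2), so the claim is incorrect.

Answer: No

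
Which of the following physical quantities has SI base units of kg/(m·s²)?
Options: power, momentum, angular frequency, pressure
Checking the SI base units of each option:
  power (P = W/t): kg·m²/s³  ✗
  momentum (p = mv): kg·m/s  ✗
  angular frequency (ω = 2πf): 1/s  ✗
  pressure (P = F/A): kg/(m·s²)  ✓ matches

Only pressure has units kg/(m·s²).

Answer: pressure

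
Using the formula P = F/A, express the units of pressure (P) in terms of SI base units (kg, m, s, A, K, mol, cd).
Units of each symbol in P = F/A:
  F (force): kg·m/s²
  A (area): m²  → in the denominator, contributes 1/m²

Multiplying the contributions: [kg·m/s²] · [1/m²]
Adding exponents of each base unit: kg: 1, m: -1, s: -2
SI base units of pressure: kg/(m·s²)

Answer: kg/(m·s²)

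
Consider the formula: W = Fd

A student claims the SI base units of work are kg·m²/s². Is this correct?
Units of each symbol in W = Fd:
  F (force): kg·m/s²
  d (displacement): m

Multiplying the contributions: [kg·m/s²] · [m]
Adding exponents of each base unit: kg: 1, m: 2, s: -2
SI base units of work: kg·m²/s²

The claimed units kg·m²/s² match the derived units, so the claim is correct.

Answer: Yes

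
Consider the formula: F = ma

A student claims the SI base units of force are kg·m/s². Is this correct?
Units of each symbol in F = ma:
  m (mass): kg
  a (acceleration): m/s²

Multiplying the contributions: [kg] · [m/s²]
Adding exponents of each base unit: kg: 1, m: 1, s: -2
SI base units of force: kg·m/s²

The claimed units kg·m/s² match the derived units, so the claim is correct.

Answer: Yes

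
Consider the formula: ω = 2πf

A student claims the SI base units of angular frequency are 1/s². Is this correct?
Units of each symbol in ω = 2πf:
  f (frequency): 1/s
  The factor 2π is dimensionless.

Multiplying the contributions: [1/s]
Adding exponents of each base unit: s: -1
SI base units of angular frequency: 1/s

The claimed units 1/s² (exponents s: -2) do not match the derived units 1/s (exponents s: -1), so the claim is incorrect.

Answer: No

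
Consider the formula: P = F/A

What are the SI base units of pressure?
Units of each symbol in P = F/A:
  F (force): kg·m/s²
  A (area): m²  → in the denominator, contributes 1/m²

Multiplying the contributions: [kg·m/s²] · [1/m²]
Adding exponents of each base unit: kg: 1, m: -1, s: -2
SI base units of pressure: kg/(m·s²)

Answer: kg/(m·s²)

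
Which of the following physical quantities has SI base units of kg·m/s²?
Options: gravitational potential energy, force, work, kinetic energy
Checking the SI base units of each option:
  gravitational potential energy (U = -GMm/r): kg·m²/s²  ✗
  force (F = ma): kg·m/s²  ✓ matches
  work (W = Fd): kg·m²/s²  ✗
  kinetic energy (E = ½mv²): kg·m²/s²  ✗

Only force has units kg·m/s².

Answer: force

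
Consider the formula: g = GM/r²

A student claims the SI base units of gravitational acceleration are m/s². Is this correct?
Units of each symbol in g = GM/r²:
  G (gravitational constant): m³/(kg·s²)
  M (mass): kg
  r (distance): m  → to the power 2 in the denominator, contributes 1/m²

Multiplying the contributions: [m³/(kg·s²)] · [kg] · [1/m²]
Adding exponents of each base unit: m: 1, s: -2
SI base units of gravitational acceleration: m/s²

The claimed units m/s² match the derived units, so the claim is correct.

Answer: Yes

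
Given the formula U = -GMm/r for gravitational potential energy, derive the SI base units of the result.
Units of each symbol in U = -GMm/r:
  G (gravitational constant): m³/(kg·s²)
  M (mass): kg
  m (mass): kg
  r (distance): m  → in the denominator, contributes 1/m
  The minus sign does not affect the units.

Multiplying the contributions: [m³/(kg·s²)] · [kg] · [kg] · [1/m]
Adding exponents of each base unit: kg: 1, m: 2, s: -2
SI base units of gravitational potential energy: kg·m²/s²

Answer: kg·m²/s²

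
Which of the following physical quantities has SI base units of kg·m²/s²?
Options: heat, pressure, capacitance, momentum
Checking the SI base units of each option:
  heat (Q = mcΔT): kg·m²/s²  ✓ matches
  pressure (P = F/A): kg/(m·s²)  ✗
  capacitance (C = Q/V): s⁴·A²/(kg·m²)  ✗
  momentum (p = mv): kg·m/s  ✗

Only heat has units kg·m²/s².

Answer: heat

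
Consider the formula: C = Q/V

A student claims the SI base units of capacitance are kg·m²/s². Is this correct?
Units of each symbol in C = Q/V:
  Q (charge, in coulombs): s·A
  V (voltage, in volts): kg·m²/(s³·A)  → in the denominator, contributes s³·A/(kg·m²)

Multiplying the contributions: [s·A] · [s³·A/(kg·m²)]
Adding exponents of each base unit: kg: -1, m: -2, s: 4, A: 2
SI base units of capacitance: s⁴·A²/(kg·m²)

The claimed units kg·m²/s² (exponents kg: 1, m: 2, s: -2) do not match the derived units s⁴·A²/(kg·m²) (exponents kg: -1, m: -2, s: 4, A: 2), so the claim is incorrect.

Answer: No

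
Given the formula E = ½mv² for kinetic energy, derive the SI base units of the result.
Units of each symbol in E = ½mv²:
  m (mass): kg
  v (speed): m/s  → to the power 2, contributes m²/s²
  The factor ½ is dimensionless.

Multiplying the contributions: [kg] · [m²/s²]
Adding exponents of each base unit: kg: 1, m: 2, s: -2
SI base units of kinetic energy: kg·m²/s²

Answer: kg·m²/s²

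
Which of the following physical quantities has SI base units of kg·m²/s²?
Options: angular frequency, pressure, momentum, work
Checking the SI base units of each option:
  angular frequency (ω = 2πf): 1/s  ✗
  pressure (P = F/A): kg/(m·s²)  ✗
  momentum (p = mv): kg·m/s  ✗
  work (W = Fd): kg·m²/s²  ✓ matches

Only work has units kg·m²/s².

Answer: work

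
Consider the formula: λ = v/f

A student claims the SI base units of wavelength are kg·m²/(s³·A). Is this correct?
Units of each symbol in λ = v/f:
  v (wave speed): m/s
  f (frequency): 1/s  → in the denominator, contributes s

Multiplying the contributions: [m/s] · [s]
Adding exponents of each base unit: m: 1
SI base units of wavelength: m

The claimed units kg·m²/(s³·A) (exponents kg: 1, m: 2, s: -3, A: -1) do not match the derived units m (exponents m: 1), so the claim is incorrect.

Answer: No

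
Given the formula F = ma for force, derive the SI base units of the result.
Units of each symbol in F = ma:
  m (mass): kg
  a (acceleration): m/s²

Multiplying the contributions: [kg] · [m/s²]
Adding exponents of each base unit: kg: 1, m: 1, s: -2
SI base units of force: kg·m/s²

Answer: kg·m/s²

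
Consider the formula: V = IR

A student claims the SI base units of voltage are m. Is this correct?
Units of each symbol in V = IR:
  I (current): A
  R (resistance, in ohms): kg·m²/(s³·A²)

Multiplying the contributions: [A] · [kg·m²/(s³·A²)]
Adding exponents of each base unit: kg: 1, m: 2, s: -3, A: -1
SI base units of voltage: kg·m²/(s³·A)

The claimed units m (exponents m: 1) do not match the derived units kg·m²/(s³·A) (exponents kg: 1, m: 2, s: -3, A: -1), so the claim is incorrect.

Answer: No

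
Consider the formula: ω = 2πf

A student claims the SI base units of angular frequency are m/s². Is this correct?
Units of each symbol in ω = 2πf:
  f (frequency): 1/s
  The factor 2π is dimensionless.

Multiplying the contributions: [1/s]
Adding exponents of each base unit: s: -1
SI base units of angular frequency: 1/s

The claimed units m/s² (exponents m: 1, s: -2) do not match the derived units 1/s (exponents s: -1), so the claim is incorrect.

Answer: No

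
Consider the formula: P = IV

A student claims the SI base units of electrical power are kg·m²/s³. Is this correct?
Units of each symbol in P = IV:
  I (current): A
  V (voltage, in volts): kg·m²/(s³·A)

Multiplying the contributions: [A] · [kg·m²/(s³·A)]
Adding exponents of each base unit: kg: 1, m: 2, s: -3
SI base units of electrical power: kg·m²/s³

The claimed units kg·m²/s³ match the derived units, so the claim is correct.

Answer: Yes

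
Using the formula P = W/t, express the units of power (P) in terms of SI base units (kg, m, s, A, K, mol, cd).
Units of each symbol in P = W/t:
  W (work): kg·m²/s²
  t (time): s  → in the denominator, contributes 1/s

Multiplying the contributions: [kg·m²/s²] · [1/s]
Adding exponents of each base unit: kg: 1, m: 2, s: -3
SI base units of power: kg·m²/s³

Answer: kg·m²/s³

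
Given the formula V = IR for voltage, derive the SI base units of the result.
Units of each symbol in V = IR:
  I (current): A
  R (resistance, in ohms): kg·m²/(s³·A²)

Multiplying the contributions: [A] · [kg·m²/(s³·A²)]
Adding exponents of each base unit: kg: 1, m: 2, s: -3, A: -1
SI base units of voltage: kg·m²/(s³·A)

Answer: kg·m²/(s³·A)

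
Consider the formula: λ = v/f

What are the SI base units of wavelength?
Units of each symbol in λ = v/f:
  v (wave speed): m/s
  f (frequency): 1/s  → in the denominator, contributes s

Multiplying the contributions: [m/s] · [s]
Adding exponents of each base unit: m: 1
SI base units of wavelength: m

Answer: m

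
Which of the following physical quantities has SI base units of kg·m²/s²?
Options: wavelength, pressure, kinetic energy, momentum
Checking the SI base units of each option:
  wavelength (λ = v/f): m  ✗
  pressure (P = F/A): kg/(m·s²)  ✗
  kinetic energy (E = ½mv²): kg·m²/s²  ✓ matches
  momentum (p = mv): kg·m/s  ✗

Only kinetic energy has units kg·m²/s².

Answer: kinetic energy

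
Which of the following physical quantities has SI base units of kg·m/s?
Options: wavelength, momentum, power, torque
Checking the SI base units of each option:
  wavelength (λ = v/f): m  ✗
  momentum (p = mv): kg·m/s  ✓ matches
  power (P = W/t): kg·m²/s³  ✗
  torque (τ = Fr): kg·m²/s²  ✗

Only momentum has units kg·m/s.

Answer: momentum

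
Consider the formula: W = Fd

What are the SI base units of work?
Units of each symbol in W = Fd:
  F (force): kg·m/s²
  d (displacement): m

Multiplying the contributions: [kg·m/s²] · [m]
Adding exponents of each base unit: kg: 1, m: 2, s: -2
SI base units of work: kg·m²/s²

Answer: kg·m²/s²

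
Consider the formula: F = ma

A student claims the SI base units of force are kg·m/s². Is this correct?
Units of each symbol in F = ma:
  m (mass): kg
  a (acceleration): m/s²

Multiplying the contributions: [kg] · [m/s²]
Adding exponents of each base unit: kg: 1, m: 1, s: -2
SI base units of force: kg·m/s²

The claimed units kg·m/s² match the derived units, so the claim is correct.

Answer: Yes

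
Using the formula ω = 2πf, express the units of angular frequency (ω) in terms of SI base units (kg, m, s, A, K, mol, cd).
Units of each symbol in ω = 2πf:
  f (frequency): 1/s
  The factor 2π is dimensionless.

Multiplying the contributions: [1/s]
Adding exponents of each base unit: s: -1
SI base units of angular frequency: 1/s

Answer: 1/s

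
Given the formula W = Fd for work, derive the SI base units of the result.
Units of each symbol in W = Fd:
  F (force): kg·m/s²
  d (displacement): m

Multiplying the contributions: [kg·m/s²] · [m]
Adding exponents of each base unit: kg: 1, m: 2, s: -2
SI base units of work: kg·m²/s²

Answer: kg·m²/s²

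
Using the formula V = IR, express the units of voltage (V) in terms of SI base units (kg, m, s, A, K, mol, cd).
Units of each symbol in V = IR:
  I (current): A
  R (resistance, in ohms): kg·m²/(s³·A²)

Multiplying the contributions: [A] · [kg·m²/(s³·A²)]
Adding exponents of each base unit: kg: 1, m: 2, s: -3, A: -1
SI base units of voltage: kg·m²/(s³·A)

Answer: kg·m²/(s³·A)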